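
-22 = -22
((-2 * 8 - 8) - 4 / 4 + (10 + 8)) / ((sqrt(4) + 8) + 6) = -7 / 16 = -0.44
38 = 38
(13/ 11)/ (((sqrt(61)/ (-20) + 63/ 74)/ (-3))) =-1398600/ 265177-82140 * sqrt(61)/ 265177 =-7.69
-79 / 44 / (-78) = 79 / 3432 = 0.02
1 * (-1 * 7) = -7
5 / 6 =0.83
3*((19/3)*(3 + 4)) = 133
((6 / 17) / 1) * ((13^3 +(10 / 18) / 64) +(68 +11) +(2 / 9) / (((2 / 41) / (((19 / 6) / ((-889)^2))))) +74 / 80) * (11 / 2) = 171025289529457 / 38694116160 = 4419.93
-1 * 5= -5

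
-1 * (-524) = 524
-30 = -30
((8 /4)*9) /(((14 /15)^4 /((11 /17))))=5011875 /326536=15.35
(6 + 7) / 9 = 13 / 9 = 1.44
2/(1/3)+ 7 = 13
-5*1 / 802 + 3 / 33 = 747 / 8822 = 0.08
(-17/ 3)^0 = 1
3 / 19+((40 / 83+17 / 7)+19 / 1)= 243613 / 11039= 22.07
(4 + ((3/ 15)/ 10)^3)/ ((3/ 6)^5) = 2000004/ 15625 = 128.00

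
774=774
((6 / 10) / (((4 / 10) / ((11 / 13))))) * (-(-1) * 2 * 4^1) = 132 / 13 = 10.15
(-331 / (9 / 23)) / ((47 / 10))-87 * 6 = -701.98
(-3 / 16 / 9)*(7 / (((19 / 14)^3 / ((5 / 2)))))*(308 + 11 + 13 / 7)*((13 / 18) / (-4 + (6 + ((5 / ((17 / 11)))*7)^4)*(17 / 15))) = -87862986575 / 775018840958172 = -0.00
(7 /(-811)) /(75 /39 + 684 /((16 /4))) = -91 /1823128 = -0.00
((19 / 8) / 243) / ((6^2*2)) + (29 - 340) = -43530029 / 139968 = -311.00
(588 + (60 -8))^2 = 409600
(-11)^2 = 121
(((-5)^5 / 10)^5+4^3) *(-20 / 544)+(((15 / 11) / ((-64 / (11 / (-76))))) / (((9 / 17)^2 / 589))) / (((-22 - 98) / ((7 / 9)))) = 2780914306579839199 / 25380864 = 109567361717.07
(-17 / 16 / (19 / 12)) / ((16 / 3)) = -153 / 1216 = -0.13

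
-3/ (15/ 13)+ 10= 37/ 5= 7.40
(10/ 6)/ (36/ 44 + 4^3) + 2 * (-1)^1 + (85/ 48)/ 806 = -1754813/ 889824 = -1.97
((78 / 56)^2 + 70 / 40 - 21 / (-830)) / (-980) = -1208827 / 318852800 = -0.00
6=6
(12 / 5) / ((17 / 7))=84 / 85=0.99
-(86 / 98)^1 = -43 / 49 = -0.88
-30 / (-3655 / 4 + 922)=-40 / 11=-3.64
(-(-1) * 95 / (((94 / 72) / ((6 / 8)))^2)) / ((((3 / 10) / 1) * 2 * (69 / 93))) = 3578175 / 50807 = 70.43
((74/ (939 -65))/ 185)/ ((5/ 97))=97/ 10925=0.01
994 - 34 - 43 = 917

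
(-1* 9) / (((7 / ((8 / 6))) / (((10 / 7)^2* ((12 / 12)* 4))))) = -4800 / 343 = -13.99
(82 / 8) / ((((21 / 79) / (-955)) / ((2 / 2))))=-3093245 / 84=-36824.35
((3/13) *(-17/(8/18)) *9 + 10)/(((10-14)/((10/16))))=10.85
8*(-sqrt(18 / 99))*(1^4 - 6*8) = 376*sqrt(22) / 11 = 160.33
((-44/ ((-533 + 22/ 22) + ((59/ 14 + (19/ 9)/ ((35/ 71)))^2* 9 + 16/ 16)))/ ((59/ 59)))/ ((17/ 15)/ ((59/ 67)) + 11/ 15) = -143104500/ 780388841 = -0.18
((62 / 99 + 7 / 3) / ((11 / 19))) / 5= 5567 / 5445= 1.02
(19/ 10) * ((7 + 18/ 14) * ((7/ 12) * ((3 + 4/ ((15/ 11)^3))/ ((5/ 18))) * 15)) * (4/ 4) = 8512399/ 3750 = 2269.97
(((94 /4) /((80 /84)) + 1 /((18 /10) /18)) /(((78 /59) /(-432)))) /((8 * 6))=-245499 /1040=-236.06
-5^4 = -625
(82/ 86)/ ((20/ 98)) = 2009/ 430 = 4.67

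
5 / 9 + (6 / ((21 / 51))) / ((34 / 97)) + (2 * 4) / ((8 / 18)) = 3788 / 63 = 60.13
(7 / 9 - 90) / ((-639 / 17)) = 13651 / 5751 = 2.37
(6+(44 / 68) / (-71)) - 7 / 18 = 121709 / 21726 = 5.60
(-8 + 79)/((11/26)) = 1846/11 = 167.82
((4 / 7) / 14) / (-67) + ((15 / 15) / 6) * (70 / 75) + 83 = 12284896 / 147735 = 83.15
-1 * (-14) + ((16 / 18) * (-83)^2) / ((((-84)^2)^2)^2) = 14.00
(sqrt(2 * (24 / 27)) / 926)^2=4 / 1929321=0.00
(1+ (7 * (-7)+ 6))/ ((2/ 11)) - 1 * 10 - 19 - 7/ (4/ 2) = -527/ 2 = -263.50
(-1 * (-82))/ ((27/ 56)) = 4592/ 27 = 170.07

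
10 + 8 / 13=138 / 13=10.62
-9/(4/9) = -81/4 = -20.25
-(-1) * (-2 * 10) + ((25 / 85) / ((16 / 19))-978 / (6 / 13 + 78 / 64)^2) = -16215745747 / 44299824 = -366.05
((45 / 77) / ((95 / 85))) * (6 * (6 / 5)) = 5508 / 1463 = 3.76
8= 8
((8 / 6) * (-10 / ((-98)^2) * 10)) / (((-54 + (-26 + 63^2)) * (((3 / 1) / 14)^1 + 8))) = -40 / 92040963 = -0.00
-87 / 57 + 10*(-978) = -185849 / 19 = -9781.53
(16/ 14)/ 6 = 4/ 21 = 0.19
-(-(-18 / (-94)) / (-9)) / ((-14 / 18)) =9 / 329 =0.03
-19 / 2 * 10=-95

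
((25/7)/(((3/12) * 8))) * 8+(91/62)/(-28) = 24709/1736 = 14.23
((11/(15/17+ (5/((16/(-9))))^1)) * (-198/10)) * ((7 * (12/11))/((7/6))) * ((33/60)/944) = 111078/258125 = 0.43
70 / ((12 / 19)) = 665 / 6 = 110.83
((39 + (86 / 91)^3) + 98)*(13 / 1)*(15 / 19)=1558129245 / 1101373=1414.72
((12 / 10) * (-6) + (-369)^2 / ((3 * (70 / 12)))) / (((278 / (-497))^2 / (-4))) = -1920106818 / 19321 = -99379.27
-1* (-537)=537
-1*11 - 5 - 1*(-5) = -11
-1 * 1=-1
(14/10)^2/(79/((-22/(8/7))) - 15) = -3773/36775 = -0.10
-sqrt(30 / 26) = -sqrt(195) / 13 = -1.07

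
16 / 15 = 1.07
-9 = -9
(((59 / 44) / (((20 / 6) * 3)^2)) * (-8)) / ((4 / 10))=-59 / 220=-0.27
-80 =-80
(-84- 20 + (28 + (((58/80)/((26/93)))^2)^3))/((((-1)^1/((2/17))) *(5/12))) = -866041812503512242387/13444014571520000000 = -64.42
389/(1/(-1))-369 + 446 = -312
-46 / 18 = -23 / 9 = -2.56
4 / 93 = 0.04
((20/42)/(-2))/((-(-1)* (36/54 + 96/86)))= -43/322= -0.13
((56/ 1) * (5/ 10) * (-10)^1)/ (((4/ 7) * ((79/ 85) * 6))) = -20825/ 237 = -87.87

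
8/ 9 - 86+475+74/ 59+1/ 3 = 391.48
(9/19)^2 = 81/361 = 0.22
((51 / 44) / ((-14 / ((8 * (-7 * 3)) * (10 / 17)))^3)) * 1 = 1296000 / 3179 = 407.68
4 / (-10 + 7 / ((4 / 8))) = 1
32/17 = 1.88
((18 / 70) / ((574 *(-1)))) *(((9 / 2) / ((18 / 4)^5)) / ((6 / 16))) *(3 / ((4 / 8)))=-128 / 7322805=-0.00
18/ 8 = 9/ 4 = 2.25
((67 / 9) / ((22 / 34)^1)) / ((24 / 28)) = 7973 / 594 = 13.42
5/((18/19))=95/18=5.28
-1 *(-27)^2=-729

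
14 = 14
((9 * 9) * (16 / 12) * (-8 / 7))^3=-644972544 / 343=-1880386.43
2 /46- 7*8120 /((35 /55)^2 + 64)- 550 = -256759377 /179239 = -1432.50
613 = 613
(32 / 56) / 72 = 1 / 126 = 0.01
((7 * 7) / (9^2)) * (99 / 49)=11 / 9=1.22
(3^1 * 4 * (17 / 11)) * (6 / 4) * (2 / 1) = 612 / 11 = 55.64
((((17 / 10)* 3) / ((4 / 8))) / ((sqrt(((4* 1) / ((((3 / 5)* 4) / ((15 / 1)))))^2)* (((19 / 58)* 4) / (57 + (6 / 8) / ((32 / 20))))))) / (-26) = -2719881 / 3952000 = -0.69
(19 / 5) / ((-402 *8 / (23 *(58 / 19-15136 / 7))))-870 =-15220351 / 18760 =-811.32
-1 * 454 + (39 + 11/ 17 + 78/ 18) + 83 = -327.02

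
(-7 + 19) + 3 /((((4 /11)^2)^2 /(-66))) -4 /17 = -24615203 /2176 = -11312.13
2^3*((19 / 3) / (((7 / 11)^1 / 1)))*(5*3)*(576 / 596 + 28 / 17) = 55343200 / 17731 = 3121.27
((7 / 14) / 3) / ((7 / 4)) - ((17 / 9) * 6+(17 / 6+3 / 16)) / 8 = -4567 / 2688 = -1.70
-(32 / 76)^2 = -64 / 361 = -0.18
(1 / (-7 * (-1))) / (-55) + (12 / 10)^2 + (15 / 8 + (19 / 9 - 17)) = -1604501 / 138600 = -11.58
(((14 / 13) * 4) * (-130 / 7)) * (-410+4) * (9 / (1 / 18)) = 5261760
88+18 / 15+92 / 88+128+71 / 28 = 340003 / 1540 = 220.78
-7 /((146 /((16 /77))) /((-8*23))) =1.83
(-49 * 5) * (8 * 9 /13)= -17640 /13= -1356.92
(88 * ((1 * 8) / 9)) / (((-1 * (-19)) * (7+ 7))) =352 / 1197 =0.29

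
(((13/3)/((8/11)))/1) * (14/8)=1001/96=10.43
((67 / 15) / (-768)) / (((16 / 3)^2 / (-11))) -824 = -270007583 / 327680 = -824.00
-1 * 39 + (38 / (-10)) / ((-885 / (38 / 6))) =-517364 / 13275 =-38.97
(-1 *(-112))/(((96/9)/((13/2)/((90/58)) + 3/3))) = 3269/60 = 54.48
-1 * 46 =-46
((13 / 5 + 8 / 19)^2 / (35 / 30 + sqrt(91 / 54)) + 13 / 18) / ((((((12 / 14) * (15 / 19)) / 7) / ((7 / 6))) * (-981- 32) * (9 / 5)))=8952619333 / 42093189000- 4036081 * sqrt(546) / 389751750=-0.03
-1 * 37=-37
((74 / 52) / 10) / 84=37 / 21840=0.00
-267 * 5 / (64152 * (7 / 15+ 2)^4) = -278125 / 494778504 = -0.00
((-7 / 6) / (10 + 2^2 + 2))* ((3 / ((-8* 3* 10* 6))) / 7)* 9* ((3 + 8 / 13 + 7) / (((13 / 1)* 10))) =69 / 4326400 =0.00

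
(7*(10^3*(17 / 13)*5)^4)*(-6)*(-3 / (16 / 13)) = 411079921875000000000 / 2197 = 187109659478834774.69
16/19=0.84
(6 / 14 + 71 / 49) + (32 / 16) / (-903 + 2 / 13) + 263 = 152333249 / 575113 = 264.88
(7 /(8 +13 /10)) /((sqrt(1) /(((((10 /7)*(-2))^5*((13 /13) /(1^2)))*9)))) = -96000000 /74431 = -1289.79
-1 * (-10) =10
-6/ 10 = -3/ 5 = -0.60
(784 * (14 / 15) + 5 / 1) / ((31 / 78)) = 1853.72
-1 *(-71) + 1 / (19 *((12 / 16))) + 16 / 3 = 4355 / 57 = 76.40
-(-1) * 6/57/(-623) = -2/11837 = -0.00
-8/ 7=-1.14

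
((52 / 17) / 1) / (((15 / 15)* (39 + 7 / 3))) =39 / 527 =0.07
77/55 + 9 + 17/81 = 4297/405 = 10.61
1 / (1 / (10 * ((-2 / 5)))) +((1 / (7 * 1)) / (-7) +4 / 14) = -183 / 49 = -3.73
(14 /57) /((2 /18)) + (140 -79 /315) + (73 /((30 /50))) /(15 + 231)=142.45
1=1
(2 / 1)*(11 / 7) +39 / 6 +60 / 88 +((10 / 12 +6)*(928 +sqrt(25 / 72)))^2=40263602.76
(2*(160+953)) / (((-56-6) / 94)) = -104622 / 31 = -3374.90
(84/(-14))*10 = -60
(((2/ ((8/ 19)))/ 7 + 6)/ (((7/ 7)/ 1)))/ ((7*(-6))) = -187/ 1176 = -0.16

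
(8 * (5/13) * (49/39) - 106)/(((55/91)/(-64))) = 23198336/2145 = 10815.08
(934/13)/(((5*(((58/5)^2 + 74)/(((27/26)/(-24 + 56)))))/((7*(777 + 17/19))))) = 543552975/44645744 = 12.17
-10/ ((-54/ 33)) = 55/ 9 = 6.11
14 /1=14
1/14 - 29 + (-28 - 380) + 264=-2421/14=-172.93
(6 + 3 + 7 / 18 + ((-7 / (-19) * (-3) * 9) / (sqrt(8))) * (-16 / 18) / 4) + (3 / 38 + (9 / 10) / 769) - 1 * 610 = -789692251 / 1314990 + 21 * sqrt(2) / 38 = -599.75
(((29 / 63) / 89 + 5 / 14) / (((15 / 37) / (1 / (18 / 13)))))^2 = 3819300215809 / 9167451728400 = 0.42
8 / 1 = 8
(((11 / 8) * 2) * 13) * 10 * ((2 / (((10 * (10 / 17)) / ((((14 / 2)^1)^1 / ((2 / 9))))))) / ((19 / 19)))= 153153 / 40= 3828.82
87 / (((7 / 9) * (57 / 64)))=16704 / 133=125.59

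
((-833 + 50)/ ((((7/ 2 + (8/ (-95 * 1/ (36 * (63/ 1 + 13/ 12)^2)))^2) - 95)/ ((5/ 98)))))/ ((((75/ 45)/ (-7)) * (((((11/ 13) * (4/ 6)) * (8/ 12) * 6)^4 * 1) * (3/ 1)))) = 16348104334575/ 1174421027322640756736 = 0.00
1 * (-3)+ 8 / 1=5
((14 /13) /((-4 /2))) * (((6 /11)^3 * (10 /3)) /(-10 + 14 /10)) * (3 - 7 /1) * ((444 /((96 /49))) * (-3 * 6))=411188400 /744029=552.65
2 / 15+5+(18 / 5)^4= 173.09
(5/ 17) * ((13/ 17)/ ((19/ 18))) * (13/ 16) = 7605/ 43928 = 0.17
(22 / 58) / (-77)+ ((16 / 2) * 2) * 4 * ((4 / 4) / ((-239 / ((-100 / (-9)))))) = -1301351 / 436653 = -2.98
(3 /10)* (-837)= -2511 /10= -251.10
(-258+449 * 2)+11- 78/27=5833/9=648.11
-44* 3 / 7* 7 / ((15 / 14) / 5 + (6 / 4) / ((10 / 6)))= -1540 / 13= -118.46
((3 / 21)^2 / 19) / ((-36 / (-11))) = 11 / 33516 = 0.00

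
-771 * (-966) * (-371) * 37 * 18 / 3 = -61342064532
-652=-652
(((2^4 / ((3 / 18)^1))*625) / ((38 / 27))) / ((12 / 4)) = 270000 / 19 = 14210.53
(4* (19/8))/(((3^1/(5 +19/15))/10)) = 1786/9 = 198.44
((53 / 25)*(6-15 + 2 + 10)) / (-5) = -159 / 125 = -1.27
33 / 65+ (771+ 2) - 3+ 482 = 81413 / 65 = 1252.51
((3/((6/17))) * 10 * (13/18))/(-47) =-1105/846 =-1.31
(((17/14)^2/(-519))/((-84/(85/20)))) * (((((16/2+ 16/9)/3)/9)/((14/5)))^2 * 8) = 29723650/1545223697451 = 0.00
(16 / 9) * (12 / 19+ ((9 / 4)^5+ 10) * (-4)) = -1313419 / 2736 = -480.05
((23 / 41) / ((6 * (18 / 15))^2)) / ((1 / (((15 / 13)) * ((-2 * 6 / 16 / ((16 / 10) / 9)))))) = -14375 / 272896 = -0.05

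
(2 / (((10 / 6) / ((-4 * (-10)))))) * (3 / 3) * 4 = 192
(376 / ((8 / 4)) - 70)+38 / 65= 7708 / 65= 118.58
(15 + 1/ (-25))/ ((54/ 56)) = 15.51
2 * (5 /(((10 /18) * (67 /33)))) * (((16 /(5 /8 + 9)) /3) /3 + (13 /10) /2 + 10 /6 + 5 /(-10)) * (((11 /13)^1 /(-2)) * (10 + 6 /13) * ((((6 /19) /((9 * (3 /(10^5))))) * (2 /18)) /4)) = -103743860000 /40660893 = -2551.44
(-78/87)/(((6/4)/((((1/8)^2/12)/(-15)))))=13/250560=0.00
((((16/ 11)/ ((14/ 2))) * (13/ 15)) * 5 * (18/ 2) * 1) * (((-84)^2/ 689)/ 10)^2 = 85349376/ 10042175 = 8.50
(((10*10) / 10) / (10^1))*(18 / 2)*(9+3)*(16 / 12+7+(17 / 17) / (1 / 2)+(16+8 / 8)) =2952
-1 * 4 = -4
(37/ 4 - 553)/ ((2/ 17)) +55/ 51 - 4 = -1886917/ 408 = -4624.80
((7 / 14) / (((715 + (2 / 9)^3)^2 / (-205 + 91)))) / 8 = -30292137 / 2173554120392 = -0.00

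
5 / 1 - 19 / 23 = 96 / 23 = 4.17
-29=-29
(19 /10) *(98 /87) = 931 /435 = 2.14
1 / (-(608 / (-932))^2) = -54289 / 23104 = -2.35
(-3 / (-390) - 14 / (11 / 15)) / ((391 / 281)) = -7668209 / 559130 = -13.71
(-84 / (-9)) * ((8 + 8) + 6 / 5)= 2408 / 15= 160.53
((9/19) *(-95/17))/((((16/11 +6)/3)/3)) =-4455/1394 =-3.20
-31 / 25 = -1.24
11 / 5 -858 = -4279 / 5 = -855.80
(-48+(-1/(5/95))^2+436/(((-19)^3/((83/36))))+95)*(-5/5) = -25177201/61731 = -407.85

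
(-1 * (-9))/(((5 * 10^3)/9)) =81/5000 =0.02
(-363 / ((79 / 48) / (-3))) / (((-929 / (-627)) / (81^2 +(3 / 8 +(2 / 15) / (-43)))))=46234883982474 / 15779065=2930140.92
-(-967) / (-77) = -967 / 77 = -12.56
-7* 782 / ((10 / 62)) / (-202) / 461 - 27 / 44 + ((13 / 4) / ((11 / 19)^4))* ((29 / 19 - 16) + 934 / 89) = -34996616720617 / 303356322445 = -115.36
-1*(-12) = 12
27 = 27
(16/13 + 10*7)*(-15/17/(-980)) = 1389/21658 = 0.06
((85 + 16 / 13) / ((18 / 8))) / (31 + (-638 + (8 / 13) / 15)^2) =1457300 / 15477036379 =0.00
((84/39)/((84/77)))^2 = 5929/1521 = 3.90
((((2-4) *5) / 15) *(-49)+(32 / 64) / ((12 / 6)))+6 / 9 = 403 / 12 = 33.58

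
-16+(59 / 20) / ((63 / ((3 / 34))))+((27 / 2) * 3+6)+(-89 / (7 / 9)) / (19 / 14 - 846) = 1034766947 / 33772200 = 30.64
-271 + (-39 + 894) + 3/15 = 2921/5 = 584.20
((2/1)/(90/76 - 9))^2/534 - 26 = -26.00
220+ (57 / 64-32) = 12089 / 64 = 188.89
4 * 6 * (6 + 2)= 192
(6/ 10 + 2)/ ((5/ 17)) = 221/ 25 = 8.84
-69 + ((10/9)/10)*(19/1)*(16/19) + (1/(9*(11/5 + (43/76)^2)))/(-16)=-44034310/655029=-67.22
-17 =-17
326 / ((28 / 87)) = 1012.93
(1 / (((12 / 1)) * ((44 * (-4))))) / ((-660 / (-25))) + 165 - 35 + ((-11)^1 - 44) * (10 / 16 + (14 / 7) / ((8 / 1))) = 22825435 / 278784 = 81.87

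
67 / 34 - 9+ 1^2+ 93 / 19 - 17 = -11715 / 646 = -18.13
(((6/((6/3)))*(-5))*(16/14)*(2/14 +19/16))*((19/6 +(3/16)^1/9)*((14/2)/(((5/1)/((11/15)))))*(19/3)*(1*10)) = -529397/112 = -4726.76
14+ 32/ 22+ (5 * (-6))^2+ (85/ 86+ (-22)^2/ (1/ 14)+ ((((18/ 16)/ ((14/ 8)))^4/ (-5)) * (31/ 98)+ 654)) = 74313929957257/ 8903676320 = 8346.43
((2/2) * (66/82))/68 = 33/2788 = 0.01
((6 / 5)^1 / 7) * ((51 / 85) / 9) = 2 / 175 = 0.01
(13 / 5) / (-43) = -13 / 215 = -0.06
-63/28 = -9/4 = -2.25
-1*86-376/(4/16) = -1590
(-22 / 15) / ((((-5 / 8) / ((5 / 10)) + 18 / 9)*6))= -44 / 135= -0.33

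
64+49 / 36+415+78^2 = 236317 / 36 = 6564.36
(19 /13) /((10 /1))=19 /130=0.15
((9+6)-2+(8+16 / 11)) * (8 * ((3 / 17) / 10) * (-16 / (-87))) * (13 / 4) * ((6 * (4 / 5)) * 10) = 2466048 / 27115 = 90.95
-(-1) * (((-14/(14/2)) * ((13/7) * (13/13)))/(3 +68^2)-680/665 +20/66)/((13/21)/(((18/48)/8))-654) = 21942552/19519762955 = 0.00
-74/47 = -1.57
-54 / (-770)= 27 / 385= 0.07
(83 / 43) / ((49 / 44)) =3652 / 2107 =1.73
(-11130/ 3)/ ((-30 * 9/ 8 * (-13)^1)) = -2968/ 351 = -8.46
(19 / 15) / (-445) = -19 / 6675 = -0.00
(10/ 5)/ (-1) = -2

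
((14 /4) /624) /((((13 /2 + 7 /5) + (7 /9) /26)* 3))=35 /148448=0.00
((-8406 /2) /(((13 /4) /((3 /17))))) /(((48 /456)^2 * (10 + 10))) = -4551849 /4420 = -1029.83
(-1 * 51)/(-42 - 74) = 51/116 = 0.44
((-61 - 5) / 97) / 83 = -66 / 8051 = -0.01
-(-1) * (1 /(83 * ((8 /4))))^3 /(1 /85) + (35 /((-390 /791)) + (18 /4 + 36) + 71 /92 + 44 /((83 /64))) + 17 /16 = 43286433089 /8206287024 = 5.27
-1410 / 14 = -705 / 7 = -100.71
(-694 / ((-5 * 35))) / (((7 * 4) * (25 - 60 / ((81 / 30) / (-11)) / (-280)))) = 3123 / 532000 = 0.01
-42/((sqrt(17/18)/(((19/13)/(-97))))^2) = -272916/27032057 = -0.01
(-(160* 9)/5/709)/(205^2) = -288/29795725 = -0.00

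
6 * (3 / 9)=2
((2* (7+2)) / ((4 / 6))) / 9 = 3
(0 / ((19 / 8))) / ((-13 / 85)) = 0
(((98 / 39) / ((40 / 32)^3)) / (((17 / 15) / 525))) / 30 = 21952 / 1105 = 19.87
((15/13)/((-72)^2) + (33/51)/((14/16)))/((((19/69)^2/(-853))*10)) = -892288227199/1072256640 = -832.16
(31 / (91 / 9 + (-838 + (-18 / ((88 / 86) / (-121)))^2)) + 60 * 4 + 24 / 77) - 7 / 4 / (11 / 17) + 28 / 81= 88004395341337 / 369839668716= 237.95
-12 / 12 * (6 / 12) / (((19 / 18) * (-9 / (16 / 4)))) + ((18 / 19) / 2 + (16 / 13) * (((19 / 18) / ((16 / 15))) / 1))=2819 / 1482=1.90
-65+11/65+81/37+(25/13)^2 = -1842864/31265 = -58.94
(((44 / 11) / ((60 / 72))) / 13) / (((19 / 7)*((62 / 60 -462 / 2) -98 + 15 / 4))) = -288 / 686413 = -0.00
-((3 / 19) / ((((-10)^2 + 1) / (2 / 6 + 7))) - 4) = 7654 / 1919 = 3.99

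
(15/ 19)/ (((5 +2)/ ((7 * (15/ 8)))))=225/ 152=1.48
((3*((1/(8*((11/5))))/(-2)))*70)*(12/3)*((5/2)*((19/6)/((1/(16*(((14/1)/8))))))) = -116375/22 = -5289.77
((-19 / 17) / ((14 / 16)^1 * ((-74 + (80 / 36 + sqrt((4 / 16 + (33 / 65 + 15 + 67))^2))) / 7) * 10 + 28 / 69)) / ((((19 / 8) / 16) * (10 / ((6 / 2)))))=-8266752 / 51714935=-0.16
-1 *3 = -3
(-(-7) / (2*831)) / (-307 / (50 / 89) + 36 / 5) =-175 / 22406253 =-0.00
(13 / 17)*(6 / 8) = 39 / 68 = 0.57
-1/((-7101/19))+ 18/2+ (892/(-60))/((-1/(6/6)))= 847481/35505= 23.87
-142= -142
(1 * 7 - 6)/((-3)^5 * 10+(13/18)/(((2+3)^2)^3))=-281250/683437487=-0.00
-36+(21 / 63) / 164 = -17711 / 492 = -36.00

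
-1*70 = -70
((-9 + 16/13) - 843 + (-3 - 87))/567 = -12230/7371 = -1.66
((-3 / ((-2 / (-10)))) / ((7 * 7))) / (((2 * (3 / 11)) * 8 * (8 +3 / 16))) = -55 / 6419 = -0.01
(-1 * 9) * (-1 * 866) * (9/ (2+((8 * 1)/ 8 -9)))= -11691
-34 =-34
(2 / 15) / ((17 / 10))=4 / 51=0.08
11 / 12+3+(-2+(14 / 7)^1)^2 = 47 / 12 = 3.92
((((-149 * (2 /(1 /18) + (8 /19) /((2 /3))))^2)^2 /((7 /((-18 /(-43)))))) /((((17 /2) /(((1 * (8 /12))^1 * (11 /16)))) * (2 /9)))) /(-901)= -8587732143691462468608 /600834153857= -14293015948.85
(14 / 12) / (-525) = -1 / 450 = -0.00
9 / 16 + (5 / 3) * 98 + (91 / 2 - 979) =-769.60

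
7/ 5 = 1.40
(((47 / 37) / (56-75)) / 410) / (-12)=47 / 3458760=0.00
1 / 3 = 0.33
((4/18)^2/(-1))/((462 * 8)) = -1/74844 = -0.00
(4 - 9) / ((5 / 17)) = -17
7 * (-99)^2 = 68607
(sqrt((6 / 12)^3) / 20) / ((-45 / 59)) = -59 *sqrt(2) / 3600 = -0.02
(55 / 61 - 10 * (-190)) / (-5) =-23191 / 61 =-380.18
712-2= 710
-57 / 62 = -0.92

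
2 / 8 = 1 / 4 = 0.25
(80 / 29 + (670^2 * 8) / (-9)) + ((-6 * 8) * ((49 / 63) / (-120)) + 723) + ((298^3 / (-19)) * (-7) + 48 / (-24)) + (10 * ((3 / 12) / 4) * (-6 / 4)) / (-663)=819889173893719 / 87675120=9351446.27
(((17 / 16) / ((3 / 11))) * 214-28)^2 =373919569 / 576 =649165.92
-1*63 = -63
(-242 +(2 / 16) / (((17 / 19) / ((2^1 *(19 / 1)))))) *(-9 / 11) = 144855 / 748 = 193.66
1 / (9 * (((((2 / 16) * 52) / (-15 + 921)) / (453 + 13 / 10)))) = 1371986 / 195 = 7035.83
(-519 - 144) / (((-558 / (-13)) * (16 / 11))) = -31603 / 2976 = -10.62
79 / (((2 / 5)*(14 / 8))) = 790 / 7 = 112.86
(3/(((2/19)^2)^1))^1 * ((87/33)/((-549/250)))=-325.04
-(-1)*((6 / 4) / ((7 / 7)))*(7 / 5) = 21 / 10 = 2.10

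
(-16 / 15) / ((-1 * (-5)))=-16 / 75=-0.21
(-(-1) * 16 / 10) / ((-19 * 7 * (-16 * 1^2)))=1 / 1330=0.00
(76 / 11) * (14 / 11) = 1064 / 121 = 8.79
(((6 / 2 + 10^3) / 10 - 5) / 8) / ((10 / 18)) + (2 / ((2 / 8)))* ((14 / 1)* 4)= 187777 / 400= 469.44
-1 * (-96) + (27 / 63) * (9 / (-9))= 669 / 7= 95.57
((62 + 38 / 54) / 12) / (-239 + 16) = -1693 / 72252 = -0.02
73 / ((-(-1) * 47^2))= 73 / 2209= 0.03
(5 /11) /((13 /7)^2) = 245 /1859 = 0.13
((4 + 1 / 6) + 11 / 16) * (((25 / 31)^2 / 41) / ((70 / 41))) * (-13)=-378625 / 645792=-0.59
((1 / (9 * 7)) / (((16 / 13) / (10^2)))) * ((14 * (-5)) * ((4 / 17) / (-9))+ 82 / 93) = 2090075 / 597618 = 3.50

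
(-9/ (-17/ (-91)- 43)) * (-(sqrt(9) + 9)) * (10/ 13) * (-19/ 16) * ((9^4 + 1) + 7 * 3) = 118197765/ 7792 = 15169.12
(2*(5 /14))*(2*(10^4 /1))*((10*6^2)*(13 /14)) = 234000000 /49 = 4775510.20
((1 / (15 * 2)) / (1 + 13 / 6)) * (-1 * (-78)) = 78 / 95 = 0.82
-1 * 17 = -17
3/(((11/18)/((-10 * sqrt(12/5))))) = -216 * sqrt(15)/11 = -76.05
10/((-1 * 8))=-5/4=-1.25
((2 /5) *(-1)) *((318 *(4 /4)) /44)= -159 /55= -2.89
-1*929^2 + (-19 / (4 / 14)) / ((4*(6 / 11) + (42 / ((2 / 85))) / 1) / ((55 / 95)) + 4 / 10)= -3224057165919 / 3735694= -863041.02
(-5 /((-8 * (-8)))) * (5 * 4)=-25 /16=-1.56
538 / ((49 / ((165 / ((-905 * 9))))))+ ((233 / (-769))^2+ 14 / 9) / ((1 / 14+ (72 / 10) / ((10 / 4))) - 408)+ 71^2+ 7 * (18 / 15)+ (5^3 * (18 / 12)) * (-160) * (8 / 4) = -1838608342052458544171 / 33459157204776135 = -54950.83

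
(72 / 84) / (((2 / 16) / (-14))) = -96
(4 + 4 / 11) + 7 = 125 / 11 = 11.36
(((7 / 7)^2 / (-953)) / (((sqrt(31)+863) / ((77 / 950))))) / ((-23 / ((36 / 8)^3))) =16147593 / 41353910962400 - 18711*sqrt(31) / 41353910962400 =0.00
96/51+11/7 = 411/119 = 3.45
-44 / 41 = -1.07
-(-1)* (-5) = -5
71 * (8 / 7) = 81.14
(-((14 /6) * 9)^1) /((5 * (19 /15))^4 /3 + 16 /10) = -25515 /653549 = -0.04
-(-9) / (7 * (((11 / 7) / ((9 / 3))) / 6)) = 14.73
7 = 7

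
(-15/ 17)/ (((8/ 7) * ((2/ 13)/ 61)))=-83265/ 272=-306.12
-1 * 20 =-20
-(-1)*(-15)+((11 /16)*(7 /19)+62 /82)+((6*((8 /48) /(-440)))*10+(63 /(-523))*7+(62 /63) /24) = -200785022903 /13552319088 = -14.82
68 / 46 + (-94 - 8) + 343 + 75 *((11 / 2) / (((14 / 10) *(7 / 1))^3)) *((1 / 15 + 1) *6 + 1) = 1329808821 / 5411854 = 245.72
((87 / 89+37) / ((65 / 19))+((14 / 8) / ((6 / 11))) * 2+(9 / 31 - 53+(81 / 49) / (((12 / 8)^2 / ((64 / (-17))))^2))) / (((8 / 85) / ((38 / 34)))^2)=-129325384788125 / 30005912832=-4310.00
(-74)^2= 5476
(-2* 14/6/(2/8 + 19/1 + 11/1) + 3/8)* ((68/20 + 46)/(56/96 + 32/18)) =474981/102850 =4.62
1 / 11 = 0.09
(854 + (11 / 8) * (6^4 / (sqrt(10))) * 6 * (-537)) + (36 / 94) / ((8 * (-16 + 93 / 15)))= 7867003 / 9212 - 2870802 * sqrt(10) / 5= -1814800.61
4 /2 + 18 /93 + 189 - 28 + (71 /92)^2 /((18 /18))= 42975647 /262384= 163.79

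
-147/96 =-49/32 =-1.53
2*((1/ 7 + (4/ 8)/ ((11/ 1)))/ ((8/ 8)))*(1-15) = -58/ 11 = -5.27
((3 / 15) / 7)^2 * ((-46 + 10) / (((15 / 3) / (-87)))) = 3132 / 6125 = 0.51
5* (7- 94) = -435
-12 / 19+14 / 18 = 25 / 171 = 0.15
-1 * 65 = -65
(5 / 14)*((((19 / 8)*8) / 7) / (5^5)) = 19 / 61250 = 0.00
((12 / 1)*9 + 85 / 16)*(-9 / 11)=-16317 / 176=-92.71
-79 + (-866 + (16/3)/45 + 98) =-114329/135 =-846.88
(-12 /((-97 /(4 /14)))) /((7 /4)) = 96 /4753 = 0.02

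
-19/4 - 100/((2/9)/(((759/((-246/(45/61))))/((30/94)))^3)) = 5106916838003153/31287515002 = 163225.39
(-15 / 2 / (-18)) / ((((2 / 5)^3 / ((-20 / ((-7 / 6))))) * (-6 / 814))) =-1271875 / 84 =-15141.37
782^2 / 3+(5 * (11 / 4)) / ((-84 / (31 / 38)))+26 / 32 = 2602654813 / 12768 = 203842.01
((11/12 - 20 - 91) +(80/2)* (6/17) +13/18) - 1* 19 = -69917/612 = -114.24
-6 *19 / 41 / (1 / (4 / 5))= -456 / 205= -2.22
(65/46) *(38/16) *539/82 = 22.06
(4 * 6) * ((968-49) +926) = 44280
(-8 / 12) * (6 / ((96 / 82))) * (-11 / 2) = 451 / 24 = 18.79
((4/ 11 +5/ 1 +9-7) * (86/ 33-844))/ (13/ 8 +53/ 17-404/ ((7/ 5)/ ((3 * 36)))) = 237899088/ 1196498215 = 0.20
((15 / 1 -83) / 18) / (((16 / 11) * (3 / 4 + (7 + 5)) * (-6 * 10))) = 11 / 3240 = 0.00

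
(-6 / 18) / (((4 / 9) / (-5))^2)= -675 / 16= -42.19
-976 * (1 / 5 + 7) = -35136 / 5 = -7027.20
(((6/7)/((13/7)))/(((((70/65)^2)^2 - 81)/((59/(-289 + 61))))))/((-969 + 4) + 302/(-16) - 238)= -0.00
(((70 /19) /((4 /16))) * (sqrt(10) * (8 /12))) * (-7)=-3920 * sqrt(10) /57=-217.48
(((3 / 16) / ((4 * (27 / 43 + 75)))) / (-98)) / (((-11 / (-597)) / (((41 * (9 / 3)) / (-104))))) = 3157533 / 7777882112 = 0.00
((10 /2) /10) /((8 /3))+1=19 /16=1.19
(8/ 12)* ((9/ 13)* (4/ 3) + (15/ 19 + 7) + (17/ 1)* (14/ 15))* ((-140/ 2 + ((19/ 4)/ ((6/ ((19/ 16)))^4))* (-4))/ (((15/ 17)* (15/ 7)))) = -32228272893104113/ 53102739456000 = -606.90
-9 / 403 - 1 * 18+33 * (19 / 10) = 180051 / 4030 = 44.68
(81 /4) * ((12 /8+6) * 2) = 1215 /4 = 303.75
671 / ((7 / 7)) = 671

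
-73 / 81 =-0.90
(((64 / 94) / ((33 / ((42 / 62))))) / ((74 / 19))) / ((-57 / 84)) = -3136 / 592999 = -0.01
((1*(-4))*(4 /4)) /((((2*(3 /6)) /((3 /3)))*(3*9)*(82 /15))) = -10 /369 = -0.03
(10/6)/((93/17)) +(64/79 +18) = 421309/22041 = 19.11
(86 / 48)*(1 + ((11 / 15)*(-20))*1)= -1763 / 72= -24.49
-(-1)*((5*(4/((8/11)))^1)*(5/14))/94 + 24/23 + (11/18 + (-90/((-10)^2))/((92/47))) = 1769711/1362060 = 1.30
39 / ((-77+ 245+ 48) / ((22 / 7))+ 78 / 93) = 0.56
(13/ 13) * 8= 8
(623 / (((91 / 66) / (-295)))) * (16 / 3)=-9241760 / 13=-710904.62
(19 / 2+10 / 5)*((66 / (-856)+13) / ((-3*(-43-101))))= 127213 / 369792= 0.34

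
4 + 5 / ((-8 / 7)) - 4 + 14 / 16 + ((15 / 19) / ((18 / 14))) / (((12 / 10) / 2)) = -847 / 342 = -2.48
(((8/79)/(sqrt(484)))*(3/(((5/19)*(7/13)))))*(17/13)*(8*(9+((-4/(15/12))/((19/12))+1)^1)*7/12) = 103088/21725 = 4.75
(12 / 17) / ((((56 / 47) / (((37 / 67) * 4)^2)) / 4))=6176928 / 534191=11.56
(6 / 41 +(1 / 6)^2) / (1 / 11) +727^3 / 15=189046380971 / 7380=25616040.78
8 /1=8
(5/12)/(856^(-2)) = 915920/3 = 305306.67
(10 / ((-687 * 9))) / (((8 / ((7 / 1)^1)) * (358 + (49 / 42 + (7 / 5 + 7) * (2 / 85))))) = -0.00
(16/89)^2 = 256/7921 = 0.03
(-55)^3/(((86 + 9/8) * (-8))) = 166375/697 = 238.70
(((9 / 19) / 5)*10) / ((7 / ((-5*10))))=-900 / 133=-6.77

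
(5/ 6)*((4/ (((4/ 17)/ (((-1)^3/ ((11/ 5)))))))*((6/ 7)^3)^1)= -15300/ 3773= -4.06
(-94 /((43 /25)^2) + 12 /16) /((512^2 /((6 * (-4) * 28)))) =4818513 /60588032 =0.08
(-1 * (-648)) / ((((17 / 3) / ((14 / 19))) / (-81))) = -2204496 / 323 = -6825.07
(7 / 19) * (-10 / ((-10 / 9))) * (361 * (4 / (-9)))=-532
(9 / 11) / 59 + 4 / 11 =245 / 649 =0.38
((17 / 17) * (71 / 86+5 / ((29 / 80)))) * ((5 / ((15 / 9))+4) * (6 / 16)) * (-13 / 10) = -9953307 / 199520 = -49.89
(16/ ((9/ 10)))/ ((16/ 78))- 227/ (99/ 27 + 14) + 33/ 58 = 685993/ 9222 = 74.39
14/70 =0.20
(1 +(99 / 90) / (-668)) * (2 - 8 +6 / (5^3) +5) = -793611 / 835000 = -0.95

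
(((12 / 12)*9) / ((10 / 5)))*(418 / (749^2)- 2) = -5047128 / 561001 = -9.00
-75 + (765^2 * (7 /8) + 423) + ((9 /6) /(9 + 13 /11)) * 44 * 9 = 512478.21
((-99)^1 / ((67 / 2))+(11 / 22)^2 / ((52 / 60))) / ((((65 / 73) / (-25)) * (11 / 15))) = 50868225 / 498212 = 102.10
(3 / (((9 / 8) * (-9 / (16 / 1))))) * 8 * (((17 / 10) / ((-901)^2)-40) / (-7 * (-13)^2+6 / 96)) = -156477022208 / 122015839185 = -1.28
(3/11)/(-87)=-1/319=-0.00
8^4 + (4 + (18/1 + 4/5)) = 4118.80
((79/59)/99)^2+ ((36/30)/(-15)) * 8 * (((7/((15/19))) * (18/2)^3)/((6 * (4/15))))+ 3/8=-17639622429949/6823456200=-2585.14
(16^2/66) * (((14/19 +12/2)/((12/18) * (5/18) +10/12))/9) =32768/11495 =2.85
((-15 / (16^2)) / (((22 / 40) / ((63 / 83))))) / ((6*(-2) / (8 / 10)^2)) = 63 / 14608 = 0.00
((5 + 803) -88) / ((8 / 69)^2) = 214245 / 4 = 53561.25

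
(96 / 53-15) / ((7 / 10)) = -6990 / 371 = -18.84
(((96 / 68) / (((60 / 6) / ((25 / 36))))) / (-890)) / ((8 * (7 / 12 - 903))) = 1 / 65537108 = 0.00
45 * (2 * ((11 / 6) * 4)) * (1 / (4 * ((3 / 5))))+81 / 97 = 26756 / 97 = 275.84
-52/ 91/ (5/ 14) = -8/ 5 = -1.60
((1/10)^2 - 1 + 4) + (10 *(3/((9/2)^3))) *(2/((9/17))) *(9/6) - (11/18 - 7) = 821179/72900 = 11.26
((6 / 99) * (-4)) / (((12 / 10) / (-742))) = 14840 / 99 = 149.90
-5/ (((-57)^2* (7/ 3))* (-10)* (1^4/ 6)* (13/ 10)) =10/ 32851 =0.00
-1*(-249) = 249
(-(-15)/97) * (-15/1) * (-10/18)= 125/97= 1.29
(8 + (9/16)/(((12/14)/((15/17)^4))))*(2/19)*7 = 157111507/25390384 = 6.19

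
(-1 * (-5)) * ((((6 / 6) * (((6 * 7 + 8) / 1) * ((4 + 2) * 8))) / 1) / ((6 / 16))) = 32000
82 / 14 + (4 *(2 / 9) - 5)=110 / 63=1.75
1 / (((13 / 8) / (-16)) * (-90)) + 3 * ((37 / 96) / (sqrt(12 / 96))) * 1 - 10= -6.62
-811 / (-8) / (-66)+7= 2885 / 528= 5.46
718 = 718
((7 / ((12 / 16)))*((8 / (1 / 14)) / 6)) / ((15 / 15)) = 1568 / 9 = 174.22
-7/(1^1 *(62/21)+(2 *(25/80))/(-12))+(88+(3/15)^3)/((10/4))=39941898/1218125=32.79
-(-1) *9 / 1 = 9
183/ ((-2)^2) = 183/ 4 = 45.75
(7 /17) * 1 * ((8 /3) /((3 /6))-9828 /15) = -68236 /255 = -267.59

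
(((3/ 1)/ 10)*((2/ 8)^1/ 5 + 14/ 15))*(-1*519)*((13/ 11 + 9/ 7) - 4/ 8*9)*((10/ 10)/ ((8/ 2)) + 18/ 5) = 9584373/ 8000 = 1198.05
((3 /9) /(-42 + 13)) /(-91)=0.00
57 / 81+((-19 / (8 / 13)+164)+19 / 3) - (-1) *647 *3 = 449531 / 216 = 2081.16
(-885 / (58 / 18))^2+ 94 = 75529.46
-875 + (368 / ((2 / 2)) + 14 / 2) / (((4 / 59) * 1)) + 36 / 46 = 428447 / 92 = 4657.03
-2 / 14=-1 / 7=-0.14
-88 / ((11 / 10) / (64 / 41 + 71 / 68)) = -145260 / 697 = -208.41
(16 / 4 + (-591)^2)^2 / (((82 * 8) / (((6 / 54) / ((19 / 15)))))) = 610000056125 / 37392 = 16313651.48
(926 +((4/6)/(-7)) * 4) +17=19795/21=942.62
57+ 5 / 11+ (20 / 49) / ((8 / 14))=4479 / 77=58.17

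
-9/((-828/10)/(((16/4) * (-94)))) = -940/23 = -40.87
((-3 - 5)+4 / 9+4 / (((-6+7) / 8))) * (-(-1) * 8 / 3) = 1760 / 27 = 65.19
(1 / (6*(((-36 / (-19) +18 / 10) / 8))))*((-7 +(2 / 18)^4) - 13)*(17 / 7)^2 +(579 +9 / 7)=182032443542 / 338527917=537.72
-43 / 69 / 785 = -43 / 54165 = -0.00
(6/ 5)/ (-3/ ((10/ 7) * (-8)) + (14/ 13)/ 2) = 1248/ 833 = 1.50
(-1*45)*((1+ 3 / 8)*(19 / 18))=-1045 / 16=-65.31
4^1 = 4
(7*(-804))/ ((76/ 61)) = -85827/ 19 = -4517.21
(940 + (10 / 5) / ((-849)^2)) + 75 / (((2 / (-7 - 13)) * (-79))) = 54067283168 / 56943279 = 949.49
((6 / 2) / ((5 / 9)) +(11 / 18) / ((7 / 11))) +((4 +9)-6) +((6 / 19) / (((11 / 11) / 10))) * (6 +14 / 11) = 36.33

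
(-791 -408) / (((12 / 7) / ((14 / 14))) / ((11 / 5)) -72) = 92323 / 5484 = 16.83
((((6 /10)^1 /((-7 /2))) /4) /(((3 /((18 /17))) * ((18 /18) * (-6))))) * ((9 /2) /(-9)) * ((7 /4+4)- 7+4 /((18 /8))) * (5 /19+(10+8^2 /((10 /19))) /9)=-12727 /1285200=-0.01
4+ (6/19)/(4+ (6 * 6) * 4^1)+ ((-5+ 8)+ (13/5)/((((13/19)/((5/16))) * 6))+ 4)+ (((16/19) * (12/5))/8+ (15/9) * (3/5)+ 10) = 7576433/337440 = 22.45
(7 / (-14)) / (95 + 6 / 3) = -1 / 194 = -0.01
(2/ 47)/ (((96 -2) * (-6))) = -1/ 13254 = -0.00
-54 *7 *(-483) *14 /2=1278018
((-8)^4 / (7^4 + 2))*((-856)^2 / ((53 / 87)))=87037313024 / 42453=2050204.06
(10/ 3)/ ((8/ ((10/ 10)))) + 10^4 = 120005/ 12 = 10000.42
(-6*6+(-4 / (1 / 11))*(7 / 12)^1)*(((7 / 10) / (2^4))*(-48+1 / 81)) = 1006733 / 7776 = 129.47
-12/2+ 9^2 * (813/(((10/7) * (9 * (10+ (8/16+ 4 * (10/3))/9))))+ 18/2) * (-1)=-524634/445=-1178.95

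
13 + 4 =17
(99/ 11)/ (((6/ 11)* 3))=11/ 2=5.50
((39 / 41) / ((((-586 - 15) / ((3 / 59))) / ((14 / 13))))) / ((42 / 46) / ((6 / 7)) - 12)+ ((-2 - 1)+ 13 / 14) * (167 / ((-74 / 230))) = 1075.18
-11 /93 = -0.12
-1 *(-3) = 3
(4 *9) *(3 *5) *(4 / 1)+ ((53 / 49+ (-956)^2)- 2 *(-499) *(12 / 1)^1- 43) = 45473474 / 49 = 928030.08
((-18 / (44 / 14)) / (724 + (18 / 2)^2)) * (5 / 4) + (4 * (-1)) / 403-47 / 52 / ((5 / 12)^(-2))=-10320725 / 58728384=-0.18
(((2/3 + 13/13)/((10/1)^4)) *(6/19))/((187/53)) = 0.00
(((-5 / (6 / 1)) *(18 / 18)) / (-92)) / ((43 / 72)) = 15 / 989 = 0.02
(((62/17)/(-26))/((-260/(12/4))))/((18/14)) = 217/172380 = 0.00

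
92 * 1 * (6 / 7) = 552 / 7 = 78.86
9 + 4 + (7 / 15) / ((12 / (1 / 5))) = 13.01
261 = 261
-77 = -77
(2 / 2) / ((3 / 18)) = 6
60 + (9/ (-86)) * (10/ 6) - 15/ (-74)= 95505/ 1591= 60.03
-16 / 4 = -4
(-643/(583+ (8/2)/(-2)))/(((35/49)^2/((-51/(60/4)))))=76517/10375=7.38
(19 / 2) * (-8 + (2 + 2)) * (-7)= 266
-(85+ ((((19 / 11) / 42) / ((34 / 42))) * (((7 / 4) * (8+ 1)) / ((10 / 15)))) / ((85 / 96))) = -86.36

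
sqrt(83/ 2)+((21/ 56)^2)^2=81/ 4096+sqrt(166)/ 2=6.46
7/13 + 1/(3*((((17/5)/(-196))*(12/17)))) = -3122/117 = -26.68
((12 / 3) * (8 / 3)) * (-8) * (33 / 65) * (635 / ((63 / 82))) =-29325824 / 819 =-35806.87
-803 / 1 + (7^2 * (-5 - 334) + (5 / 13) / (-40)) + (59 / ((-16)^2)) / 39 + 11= -173751589 / 9984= -17403.00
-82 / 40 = -41 / 20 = -2.05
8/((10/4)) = 16/5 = 3.20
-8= -8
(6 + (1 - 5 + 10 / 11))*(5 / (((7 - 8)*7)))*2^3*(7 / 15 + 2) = -41.00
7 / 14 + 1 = 3 / 2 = 1.50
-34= -34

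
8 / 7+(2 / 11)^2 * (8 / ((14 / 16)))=1224 / 847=1.45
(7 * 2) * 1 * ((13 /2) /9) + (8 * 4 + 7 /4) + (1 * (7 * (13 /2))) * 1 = 3217 /36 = 89.36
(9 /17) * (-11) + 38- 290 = -257.82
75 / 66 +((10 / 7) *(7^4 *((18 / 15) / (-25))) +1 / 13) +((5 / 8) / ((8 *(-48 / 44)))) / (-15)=-1346073827 / 8236800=-163.42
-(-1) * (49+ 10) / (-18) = -59 / 18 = -3.28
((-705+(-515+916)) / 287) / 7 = -304 / 2009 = -0.15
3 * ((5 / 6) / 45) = 1 / 18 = 0.06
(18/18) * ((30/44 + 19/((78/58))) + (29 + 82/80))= 769369/17160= 44.84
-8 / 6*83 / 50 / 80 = -83 / 3000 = -0.03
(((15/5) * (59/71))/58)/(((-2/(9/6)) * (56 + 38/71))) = -59/103472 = -0.00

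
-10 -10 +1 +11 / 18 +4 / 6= -17.72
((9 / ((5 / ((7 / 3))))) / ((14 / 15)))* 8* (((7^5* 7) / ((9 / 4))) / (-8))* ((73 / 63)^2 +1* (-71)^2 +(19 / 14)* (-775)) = -76056575441 / 81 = -938970067.17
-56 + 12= -44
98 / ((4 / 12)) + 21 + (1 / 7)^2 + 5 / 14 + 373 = 67461 / 98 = 688.38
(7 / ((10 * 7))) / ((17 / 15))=0.09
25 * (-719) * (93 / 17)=-1671675 / 17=-98333.82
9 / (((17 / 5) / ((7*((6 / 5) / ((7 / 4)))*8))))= 1728 / 17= 101.65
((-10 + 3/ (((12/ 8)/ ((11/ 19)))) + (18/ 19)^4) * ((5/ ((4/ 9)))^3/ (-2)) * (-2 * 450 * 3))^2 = 64844734714013229697265625/ 271737008656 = 238630487009232.21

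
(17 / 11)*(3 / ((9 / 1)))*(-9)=-4.64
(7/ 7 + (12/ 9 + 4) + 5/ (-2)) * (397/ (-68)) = -9131/ 408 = -22.38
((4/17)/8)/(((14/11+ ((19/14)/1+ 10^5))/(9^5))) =4546773/261806885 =0.02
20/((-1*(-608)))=5/152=0.03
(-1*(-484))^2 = 234256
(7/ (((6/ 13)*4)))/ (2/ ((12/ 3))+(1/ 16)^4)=745472/ 98307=7.58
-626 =-626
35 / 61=0.57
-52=-52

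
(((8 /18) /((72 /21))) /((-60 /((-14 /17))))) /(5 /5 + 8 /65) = 637 /402084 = 0.00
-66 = -66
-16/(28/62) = -248/7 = -35.43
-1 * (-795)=795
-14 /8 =-7 /4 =-1.75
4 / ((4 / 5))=5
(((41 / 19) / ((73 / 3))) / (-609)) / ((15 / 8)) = -328 / 4223415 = -0.00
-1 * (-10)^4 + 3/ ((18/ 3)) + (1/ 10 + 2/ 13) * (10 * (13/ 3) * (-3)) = -20065/ 2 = -10032.50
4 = 4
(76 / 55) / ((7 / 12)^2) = 10944 / 2695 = 4.06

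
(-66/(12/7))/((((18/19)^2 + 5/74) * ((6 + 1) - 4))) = -146927/11049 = -13.30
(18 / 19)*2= 36 / 19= 1.89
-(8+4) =-12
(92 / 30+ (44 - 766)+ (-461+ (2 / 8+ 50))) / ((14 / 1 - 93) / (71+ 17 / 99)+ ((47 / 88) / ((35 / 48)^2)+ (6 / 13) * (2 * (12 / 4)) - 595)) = 643545687785 / 337435649214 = 1.91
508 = 508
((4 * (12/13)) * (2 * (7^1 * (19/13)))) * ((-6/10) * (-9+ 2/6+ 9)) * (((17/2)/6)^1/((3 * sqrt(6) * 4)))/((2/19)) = -42959 * sqrt(6)/15210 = -6.92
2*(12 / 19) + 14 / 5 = 4.06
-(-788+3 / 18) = 4727 / 6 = 787.83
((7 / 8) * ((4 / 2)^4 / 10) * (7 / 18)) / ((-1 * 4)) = -0.14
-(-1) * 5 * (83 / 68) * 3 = 1245 / 68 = 18.31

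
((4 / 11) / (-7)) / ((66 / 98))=-28 / 363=-0.08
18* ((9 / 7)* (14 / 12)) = 27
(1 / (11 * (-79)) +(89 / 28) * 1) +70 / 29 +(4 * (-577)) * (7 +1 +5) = -29998.41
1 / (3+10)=1 / 13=0.08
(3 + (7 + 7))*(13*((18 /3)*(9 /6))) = 1989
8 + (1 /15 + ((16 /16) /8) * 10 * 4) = 196 /15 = 13.07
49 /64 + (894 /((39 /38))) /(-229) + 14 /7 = -197807 /190528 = -1.04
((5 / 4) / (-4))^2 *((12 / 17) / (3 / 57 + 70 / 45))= 513 / 11968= 0.04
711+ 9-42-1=677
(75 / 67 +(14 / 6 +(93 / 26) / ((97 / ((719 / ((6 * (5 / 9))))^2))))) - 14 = 86437303757 / 50692200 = 1705.14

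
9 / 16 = 0.56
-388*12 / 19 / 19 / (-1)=4656 / 361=12.90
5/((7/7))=5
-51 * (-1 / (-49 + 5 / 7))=-357 / 338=-1.06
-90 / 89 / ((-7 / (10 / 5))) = 180 / 623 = 0.29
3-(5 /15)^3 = 80 /27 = 2.96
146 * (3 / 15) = 146 / 5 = 29.20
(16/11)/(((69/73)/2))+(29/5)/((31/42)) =1286542/117645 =10.94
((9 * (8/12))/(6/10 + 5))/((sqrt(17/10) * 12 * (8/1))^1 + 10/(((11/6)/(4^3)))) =1375/390404 -605 * sqrt(170)/6246464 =0.00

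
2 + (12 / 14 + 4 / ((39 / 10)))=1060 / 273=3.88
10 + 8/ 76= 192/ 19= 10.11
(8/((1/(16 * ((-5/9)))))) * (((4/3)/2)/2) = -640/27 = -23.70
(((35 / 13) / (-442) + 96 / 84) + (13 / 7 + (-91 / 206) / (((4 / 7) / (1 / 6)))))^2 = 1656141219361225 / 201756797708544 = 8.21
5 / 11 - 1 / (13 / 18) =-133 / 143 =-0.93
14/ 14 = 1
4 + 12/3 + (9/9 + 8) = 17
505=505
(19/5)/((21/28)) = 76/15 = 5.07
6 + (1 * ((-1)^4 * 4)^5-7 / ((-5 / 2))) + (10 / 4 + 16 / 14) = 1036.44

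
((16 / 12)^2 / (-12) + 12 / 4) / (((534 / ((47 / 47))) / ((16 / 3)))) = 0.03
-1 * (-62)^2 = -3844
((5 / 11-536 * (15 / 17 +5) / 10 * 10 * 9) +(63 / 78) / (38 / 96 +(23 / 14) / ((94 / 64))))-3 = -28378.48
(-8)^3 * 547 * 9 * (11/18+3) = -9102080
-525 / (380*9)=-35 / 228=-0.15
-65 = -65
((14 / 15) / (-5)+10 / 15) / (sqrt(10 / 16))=24 * sqrt(10) / 125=0.61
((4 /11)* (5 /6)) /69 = 10 /2277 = 0.00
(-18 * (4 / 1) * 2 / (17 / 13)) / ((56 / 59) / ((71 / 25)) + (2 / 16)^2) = -55763968 / 177157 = -314.77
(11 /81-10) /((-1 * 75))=799 /6075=0.13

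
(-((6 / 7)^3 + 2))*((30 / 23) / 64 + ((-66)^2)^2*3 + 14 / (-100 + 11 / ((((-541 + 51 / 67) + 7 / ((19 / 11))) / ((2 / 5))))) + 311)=-3224581706953966064497 / 21540788654672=-149696548.19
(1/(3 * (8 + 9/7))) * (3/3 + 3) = 0.14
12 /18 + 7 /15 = 17 /15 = 1.13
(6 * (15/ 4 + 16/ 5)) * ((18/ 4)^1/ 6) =1251/ 40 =31.28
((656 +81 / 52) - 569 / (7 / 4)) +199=193435 / 364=531.41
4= 4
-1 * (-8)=8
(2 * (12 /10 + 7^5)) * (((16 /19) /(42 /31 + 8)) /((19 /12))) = 500212032 /261725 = 1911.21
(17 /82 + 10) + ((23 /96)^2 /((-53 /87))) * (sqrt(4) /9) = 305994251 /30039552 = 10.19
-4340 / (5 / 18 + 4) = -11160 / 11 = -1014.55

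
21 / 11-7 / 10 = 133 / 110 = 1.21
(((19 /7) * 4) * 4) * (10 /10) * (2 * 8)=4864 /7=694.86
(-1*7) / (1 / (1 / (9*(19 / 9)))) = -7 / 19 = -0.37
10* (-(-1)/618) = 5/309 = 0.02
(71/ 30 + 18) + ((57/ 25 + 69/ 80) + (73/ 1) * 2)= 203411/ 1200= 169.51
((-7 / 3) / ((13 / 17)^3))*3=-34391 / 2197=-15.65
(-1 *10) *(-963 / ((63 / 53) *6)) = 28355 / 21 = 1350.24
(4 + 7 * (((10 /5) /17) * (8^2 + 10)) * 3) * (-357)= -66696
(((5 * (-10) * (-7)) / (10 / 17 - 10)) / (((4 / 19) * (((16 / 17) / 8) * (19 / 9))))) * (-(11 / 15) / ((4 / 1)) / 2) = 66759 / 1024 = 65.19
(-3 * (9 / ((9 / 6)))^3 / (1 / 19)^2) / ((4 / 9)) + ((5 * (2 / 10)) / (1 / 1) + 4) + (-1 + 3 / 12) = -2105335 / 4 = -526333.75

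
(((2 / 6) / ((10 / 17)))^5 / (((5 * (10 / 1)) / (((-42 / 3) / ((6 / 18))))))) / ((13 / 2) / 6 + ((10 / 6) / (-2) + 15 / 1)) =-9938999 / 3088125000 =-0.00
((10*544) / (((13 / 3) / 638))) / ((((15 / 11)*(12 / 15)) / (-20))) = -190889600 / 13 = -14683815.38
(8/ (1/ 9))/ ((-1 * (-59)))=72/ 59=1.22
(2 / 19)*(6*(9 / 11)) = 108 / 209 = 0.52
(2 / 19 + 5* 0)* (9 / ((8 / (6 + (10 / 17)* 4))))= 639 / 646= 0.99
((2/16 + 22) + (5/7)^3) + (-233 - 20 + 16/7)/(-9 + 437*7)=18753059/836920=22.41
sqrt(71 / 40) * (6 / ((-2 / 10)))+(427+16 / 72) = 387.25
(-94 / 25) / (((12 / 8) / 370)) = -13912 / 15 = -927.47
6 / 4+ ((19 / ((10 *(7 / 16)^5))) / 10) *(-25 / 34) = -4123579 / 571438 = -7.22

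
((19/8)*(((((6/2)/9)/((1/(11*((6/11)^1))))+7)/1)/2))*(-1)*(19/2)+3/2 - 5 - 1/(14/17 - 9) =-466635/4448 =-104.91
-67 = -67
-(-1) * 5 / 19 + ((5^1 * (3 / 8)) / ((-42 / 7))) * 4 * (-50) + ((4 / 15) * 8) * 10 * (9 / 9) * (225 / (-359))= 673815 / 13642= 49.39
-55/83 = -0.66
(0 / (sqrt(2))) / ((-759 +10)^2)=0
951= 951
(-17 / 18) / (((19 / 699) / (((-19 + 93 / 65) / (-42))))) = -14.53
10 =10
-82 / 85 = -0.96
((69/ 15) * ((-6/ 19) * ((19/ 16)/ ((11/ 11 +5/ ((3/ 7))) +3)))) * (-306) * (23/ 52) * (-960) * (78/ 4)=-13111794/ 47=-278974.34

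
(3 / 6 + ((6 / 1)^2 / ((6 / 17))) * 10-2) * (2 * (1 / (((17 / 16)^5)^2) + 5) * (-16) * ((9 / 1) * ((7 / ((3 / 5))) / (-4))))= 9564493285978166340 / 2015993900449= 4744306.66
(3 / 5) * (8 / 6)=4 / 5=0.80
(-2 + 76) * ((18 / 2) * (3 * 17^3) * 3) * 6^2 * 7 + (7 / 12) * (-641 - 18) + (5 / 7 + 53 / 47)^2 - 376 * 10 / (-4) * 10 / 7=9639114557998747 / 1298892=7421028505.83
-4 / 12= -1 / 3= -0.33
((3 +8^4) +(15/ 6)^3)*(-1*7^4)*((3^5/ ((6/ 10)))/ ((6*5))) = -2133910359/ 16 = -133369397.44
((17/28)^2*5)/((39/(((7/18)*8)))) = 1445/9828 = 0.15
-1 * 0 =0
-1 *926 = -926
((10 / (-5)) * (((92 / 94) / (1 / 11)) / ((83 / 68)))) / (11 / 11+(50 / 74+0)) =-1273096 / 120931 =-10.53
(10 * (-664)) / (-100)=66.40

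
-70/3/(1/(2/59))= -140/177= -0.79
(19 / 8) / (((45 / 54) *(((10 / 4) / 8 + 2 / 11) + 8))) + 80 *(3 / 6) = 301508 / 7475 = 40.34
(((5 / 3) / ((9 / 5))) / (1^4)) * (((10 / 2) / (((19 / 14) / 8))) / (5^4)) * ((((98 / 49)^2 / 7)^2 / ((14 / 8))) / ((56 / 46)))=5888 / 879795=0.01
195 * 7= 1365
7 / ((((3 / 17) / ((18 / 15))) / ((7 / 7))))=47.60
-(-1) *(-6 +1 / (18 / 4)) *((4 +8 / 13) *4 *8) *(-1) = 2560 / 3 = 853.33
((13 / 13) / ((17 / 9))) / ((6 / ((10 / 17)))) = 15 / 289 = 0.05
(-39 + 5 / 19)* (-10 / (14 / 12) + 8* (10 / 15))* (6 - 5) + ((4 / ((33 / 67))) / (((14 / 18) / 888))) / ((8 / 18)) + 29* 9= 93260401 / 4389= 21248.67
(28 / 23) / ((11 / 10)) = 1.11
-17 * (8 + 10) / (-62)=153 / 31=4.94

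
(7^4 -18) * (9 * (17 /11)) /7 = 364599 /77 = 4735.05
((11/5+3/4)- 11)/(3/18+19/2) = -483/580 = -0.83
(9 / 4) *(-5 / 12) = -15 / 16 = -0.94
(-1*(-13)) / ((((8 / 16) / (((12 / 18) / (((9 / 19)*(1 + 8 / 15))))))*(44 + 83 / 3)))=0.33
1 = 1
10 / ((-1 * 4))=-5 / 2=-2.50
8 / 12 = 2 / 3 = 0.67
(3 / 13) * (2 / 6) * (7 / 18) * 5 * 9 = 35 / 26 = 1.35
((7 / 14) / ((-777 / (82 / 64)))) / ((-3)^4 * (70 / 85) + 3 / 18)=-697 / 56532448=-0.00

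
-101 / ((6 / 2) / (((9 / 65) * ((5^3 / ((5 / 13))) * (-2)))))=3030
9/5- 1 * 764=-762.20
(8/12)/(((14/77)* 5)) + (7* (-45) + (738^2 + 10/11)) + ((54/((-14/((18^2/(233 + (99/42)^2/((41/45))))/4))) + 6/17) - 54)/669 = 654209204689406888/1201860142395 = 544330.56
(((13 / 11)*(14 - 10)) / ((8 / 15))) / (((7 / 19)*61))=3705 / 9394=0.39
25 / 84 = 0.30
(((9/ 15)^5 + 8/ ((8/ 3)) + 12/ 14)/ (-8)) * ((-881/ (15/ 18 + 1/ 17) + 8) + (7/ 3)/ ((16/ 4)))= 7667728983/ 15925000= 481.49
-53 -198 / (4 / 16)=-845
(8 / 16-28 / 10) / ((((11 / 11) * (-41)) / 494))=5681 / 205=27.71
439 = 439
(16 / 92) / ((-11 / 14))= -56 / 253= -0.22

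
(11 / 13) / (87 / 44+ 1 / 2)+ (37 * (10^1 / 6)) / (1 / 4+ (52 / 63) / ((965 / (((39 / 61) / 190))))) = 41103739551568 / 166408267259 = 247.01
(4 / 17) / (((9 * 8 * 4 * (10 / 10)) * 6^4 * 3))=1 / 4758912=0.00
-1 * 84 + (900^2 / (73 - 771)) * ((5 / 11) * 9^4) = -13286347476 / 3839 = -3460887.59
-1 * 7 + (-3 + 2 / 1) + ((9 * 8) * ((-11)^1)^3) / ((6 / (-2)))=31936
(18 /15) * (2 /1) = 12 /5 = 2.40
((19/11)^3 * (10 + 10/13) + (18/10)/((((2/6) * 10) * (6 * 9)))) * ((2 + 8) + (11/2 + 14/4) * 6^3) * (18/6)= 281502921093/865150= 325380.48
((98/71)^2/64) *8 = 2401/10082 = 0.24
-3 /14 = -0.21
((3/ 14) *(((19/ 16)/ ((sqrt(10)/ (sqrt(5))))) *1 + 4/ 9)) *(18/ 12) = 1/ 7 + 171 *sqrt(2)/ 896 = 0.41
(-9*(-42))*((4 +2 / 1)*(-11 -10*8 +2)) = -201852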